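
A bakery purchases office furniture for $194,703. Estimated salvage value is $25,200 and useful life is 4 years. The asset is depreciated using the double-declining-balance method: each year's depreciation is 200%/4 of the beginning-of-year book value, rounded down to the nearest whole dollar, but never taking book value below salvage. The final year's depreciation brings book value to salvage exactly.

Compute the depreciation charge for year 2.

Depreciable base = $194,703 − $25,200 = $169,503.
Year 1: ⌊$194,703 × 200%/4⌋ = $97,351. Book value $97,352.
Year 2: ⌊$97,352 × 200%/4⌋ = $48,676. Book value $48,676.

$48,676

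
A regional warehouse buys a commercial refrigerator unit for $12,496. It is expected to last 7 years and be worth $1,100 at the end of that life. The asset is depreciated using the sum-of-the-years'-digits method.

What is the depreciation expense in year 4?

Depreciable base = $12,496 − $1,100 = $11,396.
Sum of the years' digits = 7+6+5+4+3+2+1 = 28.
Year 1: $11,396 × 7/28 = $2,849. Book value $9,647.
Year 2: $11,396 × 6/28 = $2,442. Book value $7,205.
Year 3: $11,396 × 5/28 = $2,035. Book value $5,170.
Year 4: $11,396 × 4/28 = $1,628. Book value $3,542.

$1,628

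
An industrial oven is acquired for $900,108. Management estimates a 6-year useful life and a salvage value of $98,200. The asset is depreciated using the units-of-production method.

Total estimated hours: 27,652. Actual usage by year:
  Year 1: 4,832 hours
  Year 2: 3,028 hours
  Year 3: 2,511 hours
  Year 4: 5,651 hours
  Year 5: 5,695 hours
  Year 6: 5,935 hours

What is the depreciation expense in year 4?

Depreciable base = $900,108 − $98,200 = $801,908.
Rate = $801,908 / 27,652 hours = $29 per hour.
Year 1: 4,832 × $29 = $140,128. Book value $759,980.
Year 2: 3,028 × $29 = $87,812. Book value $672,168.
Year 3: 2,511 × $29 = $72,819. Book value $599,349.
Year 4: 5,651 × $29 = $163,879. Book value $435,470.

$163,879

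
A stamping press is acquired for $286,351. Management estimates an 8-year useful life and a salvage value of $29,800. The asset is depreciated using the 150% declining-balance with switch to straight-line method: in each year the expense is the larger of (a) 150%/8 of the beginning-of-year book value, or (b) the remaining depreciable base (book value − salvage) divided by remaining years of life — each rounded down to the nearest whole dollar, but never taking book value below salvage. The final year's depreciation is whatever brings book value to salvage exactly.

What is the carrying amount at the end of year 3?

Depreciable base = $286,351 − $29,800 = $256,551.
Year 1: DB = ⌊$286,351 × 150%/8⌋ = $53,690; SL = ⌊$256,551/8⌋ = $32,068 → take DB $53,690. Book value $232,661.
Year 2: DB = ⌊$232,661 × 150%/8⌋ = $43,623; SL = ⌊$202,861/7⌋ = $28,980 → take DB $43,623. Book value $189,038.
Year 3: DB = ⌊$189,038 × 150%/8⌋ = $35,444; SL = ⌊$159,238/6⌋ = $26,539 → take DB $35,444. Book value $153,594.

$153,594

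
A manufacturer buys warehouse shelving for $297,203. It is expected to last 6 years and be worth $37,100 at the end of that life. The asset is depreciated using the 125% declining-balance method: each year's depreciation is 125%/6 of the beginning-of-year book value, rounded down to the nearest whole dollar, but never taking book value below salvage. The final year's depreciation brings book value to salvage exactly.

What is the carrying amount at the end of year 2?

$186,269

Depreciable base = $297,203 − $37,100 = $260,103.
Year 1: ⌊$297,203 × 125%/6⌋ = $61,917. Book value $235,286.
Year 2: ⌊$235,286 × 125%/6⌋ = $49,017. Book value $186,269.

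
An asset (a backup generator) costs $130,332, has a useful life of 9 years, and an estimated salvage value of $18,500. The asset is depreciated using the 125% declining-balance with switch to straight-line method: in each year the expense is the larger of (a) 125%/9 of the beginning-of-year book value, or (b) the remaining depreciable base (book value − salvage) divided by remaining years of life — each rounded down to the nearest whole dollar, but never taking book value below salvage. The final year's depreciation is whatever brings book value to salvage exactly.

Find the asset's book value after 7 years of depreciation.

Depreciable base = $130,332 − $18,500 = $111,832.
Year 1: DB = ⌊$130,332 × 125%/9⌋ = $18,101; SL = ⌊$111,832/9⌋ = $12,425 → take DB $18,101. Book value $112,231.
Year 2: DB = ⌊$112,231 × 125%/9⌋ = $15,587; SL = ⌊$93,731/8⌋ = $11,716 → take DB $15,587. Book value $96,644.
Year 3: DB = ⌊$96,644 × 125%/9⌋ = $13,422; SL = ⌊$78,144/7⌋ = $11,163 → take DB $13,422. Book value $83,222.
Year 4: DB = ⌊$83,222 × 125%/9⌋ = $11,558; SL = ⌊$64,722/6⌋ = $10,787 → take DB $11,558. Book value $71,664.
Year 5: DB = ⌊$71,664 × 125%/9⌋ = $9,953; SL = ⌊$53,164/5⌋ = $10,632 → take SL $10,632. Book value $61,032.
Year 6: DB = ⌊$61,032 × 125%/9⌋ = $8,476; SL = ⌊$42,532/4⌋ = $10,633 → take SL $10,633. Book value $50,399.
Year 7: DB = ⌊$50,399 × 125%/9⌋ = $6,999; SL = ⌊$31,899/3⌋ = $10,633 → take SL $10,633. Book value $39,766.

$39,766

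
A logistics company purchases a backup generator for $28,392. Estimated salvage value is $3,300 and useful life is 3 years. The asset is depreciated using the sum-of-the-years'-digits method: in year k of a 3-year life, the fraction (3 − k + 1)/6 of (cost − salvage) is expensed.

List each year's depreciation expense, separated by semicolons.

Depreciable base = $28,392 − $3,300 = $25,092.
Sum of the years' digits = 3+2+1 = 6.
Year 1: $25,092 × 3/6 = $12,546. Book value $15,846.
Year 2: $25,092 × 2/6 = $8,364. Book value $7,482.
Year 3: $25,092 × 1/6 = $4,182. Book value $3,300.

$12,546; $8,364; $4,182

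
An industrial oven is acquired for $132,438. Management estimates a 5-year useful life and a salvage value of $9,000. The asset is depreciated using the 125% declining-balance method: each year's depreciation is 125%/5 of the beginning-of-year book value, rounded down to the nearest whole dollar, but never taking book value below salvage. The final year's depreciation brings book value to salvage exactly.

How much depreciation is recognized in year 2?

Depreciable base = $132,438 − $9,000 = $123,438.
Year 1: ⌊$132,438 × 125%/5⌋ = $33,109. Book value $99,329.
Year 2: ⌊$99,329 × 125%/5⌋ = $24,832. Book value $74,497.

$24,832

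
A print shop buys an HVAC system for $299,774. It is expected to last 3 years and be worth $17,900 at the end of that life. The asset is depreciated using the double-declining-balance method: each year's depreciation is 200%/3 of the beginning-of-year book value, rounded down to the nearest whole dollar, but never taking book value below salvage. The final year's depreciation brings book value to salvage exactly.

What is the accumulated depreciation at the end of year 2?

Depreciable base = $299,774 − $17,900 = $281,874.
Year 1: ⌊$299,774 × 200%/3⌋ = $199,849. Book value $99,925.
Year 2: ⌊$99,925 × 200%/3⌋ = $66,616. Book value $33,309.
Accumulated through year 2 = $299,774 − $33,309 = $266,465.

$266,465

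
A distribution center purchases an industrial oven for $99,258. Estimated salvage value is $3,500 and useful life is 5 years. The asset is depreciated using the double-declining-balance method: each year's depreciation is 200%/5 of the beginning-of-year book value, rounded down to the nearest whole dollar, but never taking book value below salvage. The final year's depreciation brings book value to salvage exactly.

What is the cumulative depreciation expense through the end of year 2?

$63,525

Depreciable base = $99,258 − $3,500 = $95,758.
Year 1: ⌊$99,258 × 200%/5⌋ = $39,703. Book value $59,555.
Year 2: ⌊$59,555 × 200%/5⌋ = $23,822. Book value $35,733.
Accumulated through year 2 = $99,258 − $35,733 = $63,525.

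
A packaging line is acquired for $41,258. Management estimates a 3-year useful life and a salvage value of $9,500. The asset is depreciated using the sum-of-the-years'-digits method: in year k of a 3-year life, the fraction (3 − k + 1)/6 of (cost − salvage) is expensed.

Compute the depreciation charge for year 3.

Depreciable base = $41,258 − $9,500 = $31,758.
Sum of the years' digits = 3+2+1 = 6.
Year 1: $31,758 × 3/6 = $15,879. Book value $25,379.
Year 2: $31,758 × 2/6 = $10,586. Book value $14,793.
Year 3: $31,758 × 1/6 = $5,293. Book value $9,500.

$5,293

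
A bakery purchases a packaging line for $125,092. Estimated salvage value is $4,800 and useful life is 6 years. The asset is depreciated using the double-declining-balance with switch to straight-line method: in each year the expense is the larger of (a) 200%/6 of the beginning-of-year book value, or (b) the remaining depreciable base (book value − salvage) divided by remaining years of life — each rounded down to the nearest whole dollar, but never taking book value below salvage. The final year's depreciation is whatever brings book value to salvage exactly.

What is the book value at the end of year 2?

Depreciable base = $125,092 − $4,800 = $120,292.
Year 1: DB = ⌊$125,092 × 200%/6⌋ = $41,697; SL = ⌊$120,292/6⌋ = $20,048 → take DB $41,697. Book value $83,395.
Year 2: DB = ⌊$83,395 × 200%/6⌋ = $27,798; SL = ⌊$78,595/5⌋ = $15,719 → take DB $27,798. Book value $55,597.

$55,597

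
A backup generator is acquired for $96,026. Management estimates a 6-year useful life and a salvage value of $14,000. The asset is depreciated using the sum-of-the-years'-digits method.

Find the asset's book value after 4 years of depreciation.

Depreciable base = $96,026 − $14,000 = $82,026.
Sum of the years' digits = 6+5+4+3+2+1 = 21.
Year 1: $82,026 × 6/21 = $23,436. Book value $72,590.
Year 2: $82,026 × 5/21 = $19,530. Book value $53,060.
Year 3: $82,026 × 4/21 = $15,624. Book value $37,436.
Year 4: $82,026 × 3/21 = $11,718. Book value $25,718.

$25,718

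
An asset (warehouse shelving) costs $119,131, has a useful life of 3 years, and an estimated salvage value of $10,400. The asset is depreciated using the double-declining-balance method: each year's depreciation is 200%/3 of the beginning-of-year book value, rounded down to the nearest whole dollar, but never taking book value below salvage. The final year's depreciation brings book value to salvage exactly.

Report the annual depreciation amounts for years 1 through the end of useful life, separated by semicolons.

$79,420; $26,474; $2,837

Depreciable base = $119,131 − $10,400 = $108,731.
Year 1: ⌊$119,131 × 200%/3⌋ = $79,420. Book value $39,711.
Year 2: ⌊$39,711 × 200%/3⌋ = $26,474. Book value $13,237.
Year 3 (final): $13,237 − $10,400 = $2,837. Book value $10,400.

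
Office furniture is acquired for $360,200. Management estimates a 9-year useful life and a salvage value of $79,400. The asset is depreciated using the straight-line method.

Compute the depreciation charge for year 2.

Depreciable base = $360,200 − $79,400 = $280,800.
Annual expense = $280,800 / 9 = $31,200.

$31,200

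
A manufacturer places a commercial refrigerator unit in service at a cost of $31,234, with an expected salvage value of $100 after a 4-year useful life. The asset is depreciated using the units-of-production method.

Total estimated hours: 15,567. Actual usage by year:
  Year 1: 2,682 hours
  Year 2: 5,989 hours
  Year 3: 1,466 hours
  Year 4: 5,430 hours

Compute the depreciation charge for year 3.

$2,932

Depreciable base = $31,234 − $100 = $31,134.
Rate = $31,134 / 15,567 hours = $2 per hour.
Year 1: 2,682 × $2 = $5,364. Book value $25,870.
Year 2: 5,989 × $2 = $11,978. Book value $13,892.
Year 3: 1,466 × $2 = $2,932. Book value $10,960.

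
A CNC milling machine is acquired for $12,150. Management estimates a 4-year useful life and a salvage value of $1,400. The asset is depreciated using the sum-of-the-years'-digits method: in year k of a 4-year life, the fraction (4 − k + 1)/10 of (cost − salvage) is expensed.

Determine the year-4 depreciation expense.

$1,075

Depreciable base = $12,150 − $1,400 = $10,750.
Sum of the years' digits = 4+3+2+1 = 10.
Year 1: $10,750 × 4/10 = $4,300. Book value $7,850.
Year 2: $10,750 × 3/10 = $3,225. Book value $4,625.
Year 3: $10,750 × 2/10 = $2,150. Book value $2,475.
Year 4: $10,750 × 1/10 = $1,075. Book value $1,400.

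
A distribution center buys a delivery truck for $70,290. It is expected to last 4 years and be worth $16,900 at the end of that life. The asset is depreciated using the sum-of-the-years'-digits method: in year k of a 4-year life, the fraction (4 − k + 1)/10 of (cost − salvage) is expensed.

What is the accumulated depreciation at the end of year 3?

Depreciable base = $70,290 − $16,900 = $53,390.
Sum of the years' digits = 4+3+2+1 = 10.
Year 1: $53,390 × 4/10 = $21,356. Book value $48,934.
Year 2: $53,390 × 3/10 = $16,017. Book value $32,917.
Year 3: $53,390 × 2/10 = $10,678. Book value $22,239.
Accumulated through year 3 = $70,290 − $22,239 = $48,051.

$48,051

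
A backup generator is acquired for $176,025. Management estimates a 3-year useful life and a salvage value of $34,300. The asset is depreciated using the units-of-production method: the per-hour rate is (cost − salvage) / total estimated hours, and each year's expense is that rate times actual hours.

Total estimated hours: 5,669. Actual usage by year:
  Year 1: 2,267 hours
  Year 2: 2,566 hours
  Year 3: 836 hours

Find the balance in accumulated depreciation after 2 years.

$120,825

Depreciable base = $176,025 − $34,300 = $141,725.
Rate = $141,725 / 5,669 hours = $25 per hour.
Year 1: 2,267 × $25 = $56,675. Book value $119,350.
Year 2: 2,566 × $25 = $64,150. Book value $55,200.
Accumulated through year 2 = $176,025 − $55,200 = $120,825.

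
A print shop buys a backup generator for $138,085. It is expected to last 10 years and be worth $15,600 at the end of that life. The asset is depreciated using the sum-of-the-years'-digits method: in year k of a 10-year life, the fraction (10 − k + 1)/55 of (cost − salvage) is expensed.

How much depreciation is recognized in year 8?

Depreciable base = $138,085 − $15,600 = $122,485.
Sum of the years' digits = 10+9+8+7+6+5+4+3+2+1 = 55.
Year 1: $122,485 × 10/55 = $22,270. Book value $115,815.
Year 2: $122,485 × 9/55 = $20,043. Book value $95,772.
Year 3: $122,485 × 8/55 = $17,816. Book value $77,956.
Year 4: $122,485 × 7/55 = $15,589. Book value $62,367.
Year 5: $122,485 × 6/55 = $13,362. Book value $49,005.
Year 6: $122,485 × 5/55 = $11,135. Book value $37,870.
Year 7: $122,485 × 4/55 = $8,908. Book value $28,962.
Year 8: $122,485 × 3/55 = $6,681. Book value $22,281.

$6,681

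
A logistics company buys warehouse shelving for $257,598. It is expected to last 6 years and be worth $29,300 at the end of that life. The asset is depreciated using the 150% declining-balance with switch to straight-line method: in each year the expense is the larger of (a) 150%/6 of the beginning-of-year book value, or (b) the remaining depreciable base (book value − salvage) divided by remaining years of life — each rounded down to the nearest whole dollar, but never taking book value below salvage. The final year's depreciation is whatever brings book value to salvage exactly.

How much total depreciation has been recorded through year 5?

$202,194

Depreciable base = $257,598 − $29,300 = $228,298.
Year 1: DB = ⌊$257,598 × 150%/6⌋ = $64,399; SL = ⌊$228,298/6⌋ = $38,049 → take DB $64,399. Book value $193,199.
Year 2: DB = ⌊$193,199 × 150%/6⌋ = $48,299; SL = ⌊$163,899/5⌋ = $32,779 → take DB $48,299. Book value $144,900.
Year 3: DB = ⌊$144,900 × 150%/6⌋ = $36,225; SL = ⌊$115,600/4⌋ = $28,900 → take DB $36,225. Book value $108,675.
Year 4: DB = ⌊$108,675 × 150%/6⌋ = $27,168; SL = ⌊$79,375/3⌋ = $26,458 → take DB $27,168. Book value $81,507.
Year 5: DB = ⌊$81,507 × 150%/6⌋ = $20,376; SL = ⌊$52,207/2⌋ = $26,103 → take SL $26,103. Book value $55,404.
Accumulated through year 5 = $257,598 − $55,404 = $202,194.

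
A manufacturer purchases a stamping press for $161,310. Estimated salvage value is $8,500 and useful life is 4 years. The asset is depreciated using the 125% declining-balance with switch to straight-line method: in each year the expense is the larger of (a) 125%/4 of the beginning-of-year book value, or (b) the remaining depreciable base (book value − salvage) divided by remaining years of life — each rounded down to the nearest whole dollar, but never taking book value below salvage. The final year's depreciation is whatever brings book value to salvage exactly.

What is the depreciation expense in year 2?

Depreciable base = $161,310 − $8,500 = $152,810.
Year 1: DB = ⌊$161,310 × 125%/4⌋ = $50,409; SL = ⌊$152,810/4⌋ = $38,202 → take DB $50,409. Book value $110,901.
Year 2: DB = ⌊$110,901 × 125%/4⌋ = $34,656; SL = ⌊$102,401/3⌋ = $34,133 → take DB $34,656. Book value $76,245.

$34,656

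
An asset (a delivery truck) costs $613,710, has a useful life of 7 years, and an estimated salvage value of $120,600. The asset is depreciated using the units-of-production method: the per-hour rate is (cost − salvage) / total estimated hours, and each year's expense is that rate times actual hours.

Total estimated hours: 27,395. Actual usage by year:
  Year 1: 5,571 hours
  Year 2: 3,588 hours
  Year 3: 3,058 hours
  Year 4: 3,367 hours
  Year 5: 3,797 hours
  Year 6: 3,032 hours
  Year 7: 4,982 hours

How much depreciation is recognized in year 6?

$54,576

Depreciable base = $613,710 − $120,600 = $493,110.
Rate = $493,110 / 27,395 hours = $18 per hour.
Year 1: 5,571 × $18 = $100,278. Book value $513,432.
Year 2: 3,588 × $18 = $64,584. Book value $448,848.
Year 3: 3,058 × $18 = $55,044. Book value $393,804.
Year 4: 3,367 × $18 = $60,606. Book value $333,198.
Year 5: 3,797 × $18 = $68,346. Book value $264,852.
Year 6: 3,032 × $18 = $54,576. Book value $210,276.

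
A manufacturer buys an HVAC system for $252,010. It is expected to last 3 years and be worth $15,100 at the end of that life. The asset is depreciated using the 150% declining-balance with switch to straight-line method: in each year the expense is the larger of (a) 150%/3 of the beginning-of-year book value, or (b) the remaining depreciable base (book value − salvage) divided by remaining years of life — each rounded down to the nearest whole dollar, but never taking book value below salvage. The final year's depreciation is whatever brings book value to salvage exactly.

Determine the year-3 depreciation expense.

$47,903

Depreciable base = $252,010 − $15,100 = $236,910.
Year 1: DB = ⌊$252,010 × 150%/3⌋ = $126,005; SL = ⌊$236,910/3⌋ = $78,970 → take DB $126,005. Book value $126,005.
Year 2: DB = ⌊$126,005 × 150%/3⌋ = $63,002; SL = ⌊$110,905/2⌋ = $55,452 → take DB $63,002. Book value $63,003.
Year 3 (final): $63,003 − $15,100 = $47,903. Book value $15,100.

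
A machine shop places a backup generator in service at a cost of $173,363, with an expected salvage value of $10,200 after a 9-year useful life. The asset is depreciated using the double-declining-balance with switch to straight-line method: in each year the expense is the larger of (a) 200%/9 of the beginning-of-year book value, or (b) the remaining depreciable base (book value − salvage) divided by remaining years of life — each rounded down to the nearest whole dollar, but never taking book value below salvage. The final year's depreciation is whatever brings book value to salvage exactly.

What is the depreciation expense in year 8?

$9,393

Depreciable base = $173,363 − $10,200 = $163,163.
Year 1: DB = ⌊$173,363 × 200%/9⌋ = $38,525; SL = ⌊$163,163/9⌋ = $18,129 → take DB $38,525. Book value $134,838.
Year 2: DB = ⌊$134,838 × 200%/9⌋ = $29,964; SL = ⌊$124,638/8⌋ = $15,579 → take DB $29,964. Book value $104,874.
Year 3: DB = ⌊$104,874 × 200%/9⌋ = $23,305; SL = ⌊$94,674/7⌋ = $13,524 → take DB $23,305. Book value $81,569.
Year 4: DB = ⌊$81,569 × 200%/9⌋ = $18,126; SL = ⌊$71,369/6⌋ = $11,894 → take DB $18,126. Book value $63,443.
Year 5: DB = ⌊$63,443 × 200%/9⌋ = $14,098; SL = ⌊$53,243/5⌋ = $10,648 → take DB $14,098. Book value $49,345.
Year 6: DB = ⌊$49,345 × 200%/9⌋ = $10,965; SL = ⌊$39,145/4⌋ = $9,786 → take DB $10,965. Book value $38,380.
Year 7: DB = ⌊$38,380 × 200%/9⌋ = $8,528; SL = ⌊$28,180/3⌋ = $9,393 → take SL $9,393. Book value $28,987.
Year 8: DB = ⌊$28,987 × 200%/9⌋ = $6,441; SL = ⌊$18,787/2⌋ = $9,393 → take SL $9,393. Book value $19,594.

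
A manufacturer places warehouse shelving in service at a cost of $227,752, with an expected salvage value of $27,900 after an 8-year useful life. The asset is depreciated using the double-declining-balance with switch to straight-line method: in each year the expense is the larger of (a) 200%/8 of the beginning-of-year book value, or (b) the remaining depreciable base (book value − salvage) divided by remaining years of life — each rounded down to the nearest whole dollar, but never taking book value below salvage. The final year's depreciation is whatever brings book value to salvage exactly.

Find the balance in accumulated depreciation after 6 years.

$187,216

Depreciable base = $227,752 − $27,900 = $199,852.
Year 1: DB = ⌊$227,752 × 200%/8⌋ = $56,938; SL = ⌊$199,852/8⌋ = $24,981 → take DB $56,938. Book value $170,814.
Year 2: DB = ⌊$170,814 × 200%/8⌋ = $42,703; SL = ⌊$142,914/7⌋ = $20,416 → take DB $42,703. Book value $128,111.
Year 3: DB = ⌊$128,111 × 200%/8⌋ = $32,027; SL = ⌊$100,211/6⌋ = $16,701 → take DB $32,027. Book value $96,084.
Year 4: DB = ⌊$96,084 × 200%/8⌋ = $24,021; SL = ⌊$68,184/5⌋ = $13,636 → take DB $24,021. Book value $72,063.
Year 5: DB = ⌊$72,063 × 200%/8⌋ = $18,015; SL = ⌊$44,163/4⌋ = $11,040 → take DB $18,015. Book value $54,048.
Year 6: DB = ⌊$54,048 × 200%/8⌋ = $13,512; SL = ⌊$26,148/3⌋ = $8,716 → take DB $13,512. Book value $40,536.
Accumulated through year 6 = $227,752 − $40,536 = $187,216.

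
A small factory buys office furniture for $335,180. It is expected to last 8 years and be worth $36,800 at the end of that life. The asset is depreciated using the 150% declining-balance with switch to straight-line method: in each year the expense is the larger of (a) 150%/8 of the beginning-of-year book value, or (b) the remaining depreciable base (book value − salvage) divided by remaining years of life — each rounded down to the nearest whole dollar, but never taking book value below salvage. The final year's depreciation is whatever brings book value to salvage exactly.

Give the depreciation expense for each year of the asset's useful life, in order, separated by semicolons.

$62,846; $51,062; $41,488; $33,709; $27,389; $27,295; $27,295; $27,296

Depreciable base = $335,180 − $36,800 = $298,380.
Year 1: DB = ⌊$335,180 × 150%/8⌋ = $62,846; SL = ⌊$298,380/8⌋ = $37,297 → take DB $62,846. Book value $272,334.
Year 2: DB = ⌊$272,334 × 150%/8⌋ = $51,062; SL = ⌊$235,534/7⌋ = $33,647 → take DB $51,062. Book value $221,272.
Year 3: DB = ⌊$221,272 × 150%/8⌋ = $41,488; SL = ⌊$184,472/6⌋ = $30,745 → take DB $41,488. Book value $179,784.
Year 4: DB = ⌊$179,784 × 150%/8⌋ = $33,709; SL = ⌊$142,984/5⌋ = $28,596 → take DB $33,709. Book value $146,075.
Year 5: DB = ⌊$146,075 × 150%/8⌋ = $27,389; SL = ⌊$109,275/4⌋ = $27,318 → take DB $27,389. Book value $118,686.
Year 6: DB = ⌊$118,686 × 150%/8⌋ = $22,253; SL = ⌊$81,886/3⌋ = $27,295 → take SL $27,295. Book value $91,391.
Year 7: DB = ⌊$91,391 × 150%/8⌋ = $17,135; SL = ⌊$54,591/2⌋ = $27,295 → take SL $27,295. Book value $64,096.
Year 8 (final): $64,096 − $36,800 = $27,296. Book value $36,800.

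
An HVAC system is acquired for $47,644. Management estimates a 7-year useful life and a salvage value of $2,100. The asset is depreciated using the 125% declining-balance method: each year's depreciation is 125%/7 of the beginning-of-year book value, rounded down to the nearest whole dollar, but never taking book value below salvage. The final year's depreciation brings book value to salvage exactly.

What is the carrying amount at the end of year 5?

$17,821

Depreciable base = $47,644 − $2,100 = $45,544.
Year 1: ⌊$47,644 × 125%/7⌋ = $8,507. Book value $39,137.
Year 2: ⌊$39,137 × 125%/7⌋ = $6,988. Book value $32,149.
Year 3: ⌊$32,149 × 125%/7⌋ = $5,740. Book value $26,409.
Year 4: ⌊$26,409 × 125%/7⌋ = $4,715. Book value $21,694.
Year 5: ⌊$21,694 × 125%/7⌋ = $3,873. Book value $17,821.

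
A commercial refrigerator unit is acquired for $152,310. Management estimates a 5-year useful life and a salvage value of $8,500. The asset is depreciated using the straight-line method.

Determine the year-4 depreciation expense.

$28,762

Depreciable base = $152,310 − $8,500 = $143,810.
Annual expense = $143,810 / 5 = $28,762.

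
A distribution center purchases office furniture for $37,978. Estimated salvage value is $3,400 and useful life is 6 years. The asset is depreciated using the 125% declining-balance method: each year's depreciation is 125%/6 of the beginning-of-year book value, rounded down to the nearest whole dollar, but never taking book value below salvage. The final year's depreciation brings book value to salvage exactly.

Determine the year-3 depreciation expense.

$4,958

Depreciable base = $37,978 − $3,400 = $34,578.
Year 1: ⌊$37,978 × 125%/6⌋ = $7,912. Book value $30,066.
Year 2: ⌊$30,066 × 125%/6⌋ = $6,263. Book value $23,803.
Year 3: ⌊$23,803 × 125%/6⌋ = $4,958. Book value $18,845.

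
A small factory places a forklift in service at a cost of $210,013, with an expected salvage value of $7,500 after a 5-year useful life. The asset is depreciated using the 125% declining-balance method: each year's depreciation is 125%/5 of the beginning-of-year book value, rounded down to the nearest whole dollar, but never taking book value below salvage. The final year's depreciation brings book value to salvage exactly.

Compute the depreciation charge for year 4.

Depreciable base = $210,013 − $7,500 = $202,513.
Year 1: ⌊$210,013 × 125%/5⌋ = $52,503. Book value $157,510.
Year 2: ⌊$157,510 × 125%/5⌋ = $39,377. Book value $118,133.
Year 3: ⌊$118,133 × 125%/5⌋ = $29,533. Book value $88,600.
Year 4: ⌊$88,600 × 125%/5⌋ = $22,150. Book value $66,450.

$22,150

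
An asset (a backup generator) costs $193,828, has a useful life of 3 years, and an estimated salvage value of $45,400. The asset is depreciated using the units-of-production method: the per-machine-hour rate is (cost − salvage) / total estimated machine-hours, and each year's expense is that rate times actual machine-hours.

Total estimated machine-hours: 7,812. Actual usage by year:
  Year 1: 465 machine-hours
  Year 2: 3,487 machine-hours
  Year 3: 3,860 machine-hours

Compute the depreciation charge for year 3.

Depreciable base = $193,828 − $45,400 = $148,428.
Rate = $148,428 / 7,812 machine-hours = $19 per machine-hour.
Year 1: 465 × $19 = $8,835. Book value $184,993.
Year 2: 3,487 × $19 = $66,253. Book value $118,740.
Year 3: 3,860 × $19 = $73,340. Book value $45,400.

$73,340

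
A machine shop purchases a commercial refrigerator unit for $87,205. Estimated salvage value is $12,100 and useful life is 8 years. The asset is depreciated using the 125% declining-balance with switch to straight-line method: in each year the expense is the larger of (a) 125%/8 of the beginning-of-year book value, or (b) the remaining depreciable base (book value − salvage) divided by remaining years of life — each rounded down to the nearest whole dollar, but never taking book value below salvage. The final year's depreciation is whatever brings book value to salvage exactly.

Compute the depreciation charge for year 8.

Depreciable base = $87,205 − $12,100 = $75,105.
Year 1: DB = ⌊$87,205 × 125%/8⌋ = $13,625; SL = ⌊$75,105/8⌋ = $9,388 → take DB $13,625. Book value $73,580.
Year 2: DB = ⌊$73,580 × 125%/8⌋ = $11,496; SL = ⌊$61,480/7⌋ = $8,782 → take DB $11,496. Book value $62,084.
Year 3: DB = ⌊$62,084 × 125%/8⌋ = $9,700; SL = ⌊$49,984/6⌋ = $8,330 → take DB $9,700. Book value $52,384.
Year 4: DB = ⌊$52,384 × 125%/8⌋ = $8,185; SL = ⌊$40,284/5⌋ = $8,056 → take DB $8,185. Book value $44,199.
Year 5: DB = ⌊$44,199 × 125%/8⌋ = $6,906; SL = ⌊$32,099/4⌋ = $8,024 → take SL $8,024. Book value $36,175.
Year 6: DB = ⌊$36,175 × 125%/8⌋ = $5,652; SL = ⌊$24,075/3⌋ = $8,025 → take SL $8,025. Book value $28,150.
Year 7: DB = ⌊$28,150 × 125%/8⌋ = $4,398; SL = ⌊$16,050/2⌋ = $8,025 → take SL $8,025. Book value $20,125.
Year 8 (final): $20,125 − $12,100 = $8,025. Book value $12,100.

$8,025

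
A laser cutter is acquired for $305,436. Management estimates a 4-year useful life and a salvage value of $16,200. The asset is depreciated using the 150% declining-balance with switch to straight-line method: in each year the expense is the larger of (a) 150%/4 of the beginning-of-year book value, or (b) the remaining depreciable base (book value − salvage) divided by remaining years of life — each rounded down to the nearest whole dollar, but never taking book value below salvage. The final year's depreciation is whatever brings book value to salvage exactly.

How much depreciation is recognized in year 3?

$51,556

Depreciable base = $305,436 − $16,200 = $289,236.
Year 1: DB = ⌊$305,436 × 150%/4⌋ = $114,538; SL = ⌊$289,236/4⌋ = $72,309 → take DB $114,538. Book value $190,898.
Year 2: DB = ⌊$190,898 × 150%/4⌋ = $71,586; SL = ⌊$174,698/3⌋ = $58,232 → take DB $71,586. Book value $119,312.
Year 3: DB = ⌊$119,312 × 150%/4⌋ = $44,742; SL = ⌊$103,112/2⌋ = $51,556 → take SL $51,556. Book value $67,756.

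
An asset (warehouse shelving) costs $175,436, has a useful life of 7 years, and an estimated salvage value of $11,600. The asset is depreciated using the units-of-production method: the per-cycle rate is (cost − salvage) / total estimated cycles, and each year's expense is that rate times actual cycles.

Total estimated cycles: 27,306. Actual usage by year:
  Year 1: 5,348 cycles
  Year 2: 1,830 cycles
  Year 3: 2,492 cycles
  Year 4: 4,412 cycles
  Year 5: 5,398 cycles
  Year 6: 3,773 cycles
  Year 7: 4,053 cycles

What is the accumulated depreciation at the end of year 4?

Depreciable base = $175,436 − $11,600 = $163,836.
Rate = $163,836 / 27,306 cycles = $6 per cycle.
Year 1: 5,348 × $6 = $32,088. Book value $143,348.
Year 2: 1,830 × $6 = $10,980. Book value $132,368.
Year 3: 2,492 × $6 = $14,952. Book value $117,416.
Year 4: 4,412 × $6 = $26,472. Book value $90,944.
Accumulated through year 4 = $175,436 − $90,944 = $84,492.

$84,492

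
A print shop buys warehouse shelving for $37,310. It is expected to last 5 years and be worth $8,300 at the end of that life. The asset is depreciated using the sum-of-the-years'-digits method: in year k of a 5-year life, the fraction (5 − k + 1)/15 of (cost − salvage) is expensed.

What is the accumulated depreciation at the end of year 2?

$17,406

Depreciable base = $37,310 − $8,300 = $29,010.
Sum of the years' digits = 5+4+3+2+1 = 15.
Year 1: $29,010 × 5/15 = $9,670. Book value $27,640.
Year 2: $29,010 × 4/15 = $7,736. Book value $19,904.
Accumulated through year 2 = $37,310 − $19,904 = $17,406.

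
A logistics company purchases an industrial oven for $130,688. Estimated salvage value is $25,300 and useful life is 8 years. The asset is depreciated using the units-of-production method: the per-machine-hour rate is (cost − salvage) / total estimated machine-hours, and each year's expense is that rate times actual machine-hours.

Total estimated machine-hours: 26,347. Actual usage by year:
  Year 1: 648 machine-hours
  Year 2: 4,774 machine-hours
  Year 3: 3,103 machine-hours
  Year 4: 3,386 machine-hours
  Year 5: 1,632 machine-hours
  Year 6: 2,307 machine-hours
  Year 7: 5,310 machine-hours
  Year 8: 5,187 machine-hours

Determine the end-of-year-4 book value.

$83,044

Depreciable base = $130,688 − $25,300 = $105,388.
Rate = $105,388 / 26,347 machine-hours = $4 per machine-hour.
Year 1: 648 × $4 = $2,592. Book value $128,096.
Year 2: 4,774 × $4 = $19,096. Book value $109,000.
Year 3: 3,103 × $4 = $12,412. Book value $96,588.
Year 4: 3,386 × $4 = $13,544. Book value $83,044.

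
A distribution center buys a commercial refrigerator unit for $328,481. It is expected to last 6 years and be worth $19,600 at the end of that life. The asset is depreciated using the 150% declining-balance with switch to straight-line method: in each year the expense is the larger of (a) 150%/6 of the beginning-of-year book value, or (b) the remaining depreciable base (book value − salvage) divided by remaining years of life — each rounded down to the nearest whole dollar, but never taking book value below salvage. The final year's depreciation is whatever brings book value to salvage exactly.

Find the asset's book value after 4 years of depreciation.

Depreciable base = $328,481 − $19,600 = $308,881.
Year 1: DB = ⌊$328,481 × 150%/6⌋ = $82,120; SL = ⌊$308,881/6⌋ = $51,480 → take DB $82,120. Book value $246,361.
Year 2: DB = ⌊$246,361 × 150%/6⌋ = $61,590; SL = ⌊$226,761/5⌋ = $45,352 → take DB $61,590. Book value $184,771.
Year 3: DB = ⌊$184,771 × 150%/6⌋ = $46,192; SL = ⌊$165,171/4⌋ = $41,292 → take DB $46,192. Book value $138,579.
Year 4: DB = ⌊$138,579 × 150%/6⌋ = $34,644; SL = ⌊$118,979/3⌋ = $39,659 → take SL $39,659. Book value $98,920.

$98,920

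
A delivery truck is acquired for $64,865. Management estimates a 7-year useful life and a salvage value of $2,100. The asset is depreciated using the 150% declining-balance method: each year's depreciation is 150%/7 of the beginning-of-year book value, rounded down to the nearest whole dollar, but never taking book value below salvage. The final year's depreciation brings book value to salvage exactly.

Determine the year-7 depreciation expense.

$13,163

Depreciable base = $64,865 − $2,100 = $62,765.
Year 1: ⌊$64,865 × 150%/7⌋ = $13,899. Book value $50,966.
Year 2: ⌊$50,966 × 150%/7⌋ = $10,921. Book value $40,045.
Year 3: ⌊$40,045 × 150%/7⌋ = $8,581. Book value $31,464.
Year 4: ⌊$31,464 × 150%/7⌋ = $6,742. Book value $24,722.
Year 5: ⌊$24,722 × 150%/7⌋ = $5,297. Book value $19,425.
Year 6: ⌊$19,425 × 150%/7⌋ = $4,162. Book value $15,263.
Year 7 (final): $15,263 − $2,100 = $13,163. Book value $2,100.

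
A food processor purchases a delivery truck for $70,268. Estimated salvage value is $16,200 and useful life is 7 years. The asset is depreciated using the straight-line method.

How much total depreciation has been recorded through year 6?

$46,344

Depreciable base = $70,268 − $16,200 = $54,068.
Annual expense = $54,068 / 7 = $7,724.
End of year 1: book value $62,544.
End of year 2: book value $54,820.
End of year 3: book value $47,096.
End of year 4: book value $39,372.
End of year 5: book value $31,648.
End of year 6: book value $23,924.
Accumulated through year 6 = $70,268 − $23,924 = $46,344.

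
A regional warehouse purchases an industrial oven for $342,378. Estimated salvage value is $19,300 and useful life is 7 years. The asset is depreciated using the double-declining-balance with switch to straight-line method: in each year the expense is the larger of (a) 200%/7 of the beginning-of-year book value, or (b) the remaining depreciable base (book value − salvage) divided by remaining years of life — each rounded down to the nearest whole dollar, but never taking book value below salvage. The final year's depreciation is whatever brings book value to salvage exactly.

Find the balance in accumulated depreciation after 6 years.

$300,897

Depreciable base = $342,378 − $19,300 = $323,078.
Year 1: DB = ⌊$342,378 × 200%/7⌋ = $97,822; SL = ⌊$323,078/7⌋ = $46,154 → take DB $97,822. Book value $244,556.
Year 2: DB = ⌊$244,556 × 200%/7⌋ = $69,873; SL = ⌊$225,256/6⌋ = $37,542 → take DB $69,873. Book value $174,683.
Year 3: DB = ⌊$174,683 × 200%/7⌋ = $49,909; SL = ⌊$155,383/5⌋ = $31,076 → take DB $49,909. Book value $124,774.
Year 4: DB = ⌊$124,774 × 200%/7⌋ = $35,649; SL = ⌊$105,474/4⌋ = $26,368 → take DB $35,649. Book value $89,125.
Year 5: DB = ⌊$89,125 × 200%/7⌋ = $25,464; SL = ⌊$69,825/3⌋ = $23,275 → take DB $25,464. Book value $63,661.
Year 6: DB = ⌊$63,661 × 200%/7⌋ = $18,188; SL = ⌊$44,361/2⌋ = $22,180 → take SL $22,180. Book value $41,481.
Accumulated through year 6 = $342,378 − $41,481 = $300,897.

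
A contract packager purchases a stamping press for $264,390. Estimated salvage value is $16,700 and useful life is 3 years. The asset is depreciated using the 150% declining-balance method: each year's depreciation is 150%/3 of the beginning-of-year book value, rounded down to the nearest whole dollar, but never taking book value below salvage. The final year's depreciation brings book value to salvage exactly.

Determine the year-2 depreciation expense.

$66,097

Depreciable base = $264,390 − $16,700 = $247,690.
Year 1: ⌊$264,390 × 150%/3⌋ = $132,195. Book value $132,195.
Year 2: ⌊$132,195 × 150%/3⌋ = $66,097. Book value $66,098.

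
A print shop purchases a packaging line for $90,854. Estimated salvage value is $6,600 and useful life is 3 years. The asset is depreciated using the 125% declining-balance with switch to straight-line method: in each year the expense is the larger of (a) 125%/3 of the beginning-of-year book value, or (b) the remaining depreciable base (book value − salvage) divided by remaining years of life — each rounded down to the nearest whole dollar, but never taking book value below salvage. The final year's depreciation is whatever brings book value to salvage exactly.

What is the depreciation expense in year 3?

Depreciable base = $90,854 − $6,600 = $84,254.
Year 1: DB = ⌊$90,854 × 125%/3⌋ = $37,855; SL = ⌊$84,254/3⌋ = $28,084 → take DB $37,855. Book value $52,999.
Year 2: DB = ⌊$52,999 × 125%/3⌋ = $22,082; SL = ⌊$46,399/2⌋ = $23,199 → take SL $23,199. Book value $29,800.
Year 3 (final): $29,800 − $6,600 = $23,200. Book value $6,600.

$23,200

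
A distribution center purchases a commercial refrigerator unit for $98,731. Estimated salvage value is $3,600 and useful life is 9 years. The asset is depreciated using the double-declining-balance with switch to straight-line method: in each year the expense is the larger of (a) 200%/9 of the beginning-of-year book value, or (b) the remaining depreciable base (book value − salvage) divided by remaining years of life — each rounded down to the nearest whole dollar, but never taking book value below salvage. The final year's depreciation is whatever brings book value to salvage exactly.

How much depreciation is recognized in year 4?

$10,323

Depreciable base = $98,731 − $3,600 = $95,131.
Year 1: DB = ⌊$98,731 × 200%/9⌋ = $21,940; SL = ⌊$95,131/9⌋ = $10,570 → take DB $21,940. Book value $76,791.
Year 2: DB = ⌊$76,791 × 200%/9⌋ = $17,064; SL = ⌊$73,191/8⌋ = $9,148 → take DB $17,064. Book value $59,727.
Year 3: DB = ⌊$59,727 × 200%/9⌋ = $13,272; SL = ⌊$56,127/7⌋ = $8,018 → take DB $13,272. Book value $46,455.
Year 4: DB = ⌊$46,455 × 200%/9⌋ = $10,323; SL = ⌊$42,855/6⌋ = $7,142 → take DB $10,323. Book value $36,132.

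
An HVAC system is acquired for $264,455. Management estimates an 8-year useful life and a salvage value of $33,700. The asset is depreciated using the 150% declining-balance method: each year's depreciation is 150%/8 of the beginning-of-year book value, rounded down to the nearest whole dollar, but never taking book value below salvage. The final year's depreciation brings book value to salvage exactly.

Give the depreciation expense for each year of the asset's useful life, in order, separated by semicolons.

Depreciable base = $264,455 − $33,700 = $230,755.
Year 1: ⌊$264,455 × 150%/8⌋ = $49,585. Book value $214,870.
Year 2: ⌊$214,870 × 150%/8⌋ = $40,288. Book value $174,582.
Year 3: ⌊$174,582 × 150%/8⌋ = $32,734. Book value $141,848.
Year 4: ⌊$141,848 × 150%/8⌋ = $26,596. Book value $115,252.
Year 5: ⌊$115,252 × 150%/8⌋ = $21,609. Book value $93,643.
Year 6: ⌊$93,643 × 150%/8⌋ = $17,558. Book value $76,085.
Year 7: ⌊$76,085 × 150%/8⌋ = $14,265. Book value $61,820.
Year 8 (final): $61,820 − $33,700 = $28,120. Book value $33,700.

$49,585; $40,288; $32,734; $26,596; $21,609; $17,558; $14,265; $28,120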